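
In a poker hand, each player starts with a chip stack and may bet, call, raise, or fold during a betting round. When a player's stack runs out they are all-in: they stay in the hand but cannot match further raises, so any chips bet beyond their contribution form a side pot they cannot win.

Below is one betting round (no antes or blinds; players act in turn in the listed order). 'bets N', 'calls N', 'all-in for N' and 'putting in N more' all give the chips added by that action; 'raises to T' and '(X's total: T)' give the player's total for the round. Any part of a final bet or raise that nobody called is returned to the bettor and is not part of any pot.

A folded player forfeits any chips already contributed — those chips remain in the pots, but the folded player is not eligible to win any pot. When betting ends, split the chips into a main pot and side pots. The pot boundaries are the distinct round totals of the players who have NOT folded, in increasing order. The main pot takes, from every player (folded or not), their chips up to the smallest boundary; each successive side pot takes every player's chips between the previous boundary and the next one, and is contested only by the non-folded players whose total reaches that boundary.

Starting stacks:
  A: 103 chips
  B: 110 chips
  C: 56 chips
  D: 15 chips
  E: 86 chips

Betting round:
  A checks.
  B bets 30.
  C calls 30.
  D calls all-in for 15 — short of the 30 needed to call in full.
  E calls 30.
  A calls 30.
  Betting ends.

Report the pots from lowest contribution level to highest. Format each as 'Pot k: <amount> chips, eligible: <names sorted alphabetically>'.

Contributions: A=30, B=30, C=30, D=15, E=30
Pot levels (distinct totals of non-folded players): 15, 30
Layer 1-15: 15 each from A, B, C, D, E = 15*5 = 75 chips; eligible A, B, C, D, E
Layer 16-30: 15 each from A, B, C, E = 15*4 = 60 chips; eligible A, B, C, E

Pot 1: 75 chips, eligible: A, B, C, D, E
Pot 2: 60 chips, eligible: A, B, C, E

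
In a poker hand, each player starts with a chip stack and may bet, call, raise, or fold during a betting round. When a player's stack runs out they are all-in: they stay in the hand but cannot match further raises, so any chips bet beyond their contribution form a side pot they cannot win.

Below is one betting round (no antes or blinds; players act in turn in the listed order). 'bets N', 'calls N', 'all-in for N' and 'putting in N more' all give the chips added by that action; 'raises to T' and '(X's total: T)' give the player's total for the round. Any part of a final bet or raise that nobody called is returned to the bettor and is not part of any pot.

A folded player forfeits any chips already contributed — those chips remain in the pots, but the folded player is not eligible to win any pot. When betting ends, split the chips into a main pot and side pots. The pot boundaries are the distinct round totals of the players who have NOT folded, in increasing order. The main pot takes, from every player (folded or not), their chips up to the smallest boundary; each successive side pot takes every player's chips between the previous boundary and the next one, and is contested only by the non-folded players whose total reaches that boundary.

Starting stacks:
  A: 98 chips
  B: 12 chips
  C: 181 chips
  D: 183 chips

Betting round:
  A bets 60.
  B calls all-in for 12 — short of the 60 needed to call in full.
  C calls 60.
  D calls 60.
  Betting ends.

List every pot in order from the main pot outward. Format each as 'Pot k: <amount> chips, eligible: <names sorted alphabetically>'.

Pot 1: 48 chips, eligible: A, B, C, D
Pot 2: 144 chips, eligible: A, C, D

Derivation:
Contributions: A=60, B=12, C=60, D=60
Pot levels (distinct totals of non-folded players): 12, 60
Layer 1-12: 12 each from A, B, C, D = 12*4 = 48 chips; eligible A, B, C, D
Layer 13-60: 48 each from A, C, D = 48*3 = 144 chips; eligible A, C, D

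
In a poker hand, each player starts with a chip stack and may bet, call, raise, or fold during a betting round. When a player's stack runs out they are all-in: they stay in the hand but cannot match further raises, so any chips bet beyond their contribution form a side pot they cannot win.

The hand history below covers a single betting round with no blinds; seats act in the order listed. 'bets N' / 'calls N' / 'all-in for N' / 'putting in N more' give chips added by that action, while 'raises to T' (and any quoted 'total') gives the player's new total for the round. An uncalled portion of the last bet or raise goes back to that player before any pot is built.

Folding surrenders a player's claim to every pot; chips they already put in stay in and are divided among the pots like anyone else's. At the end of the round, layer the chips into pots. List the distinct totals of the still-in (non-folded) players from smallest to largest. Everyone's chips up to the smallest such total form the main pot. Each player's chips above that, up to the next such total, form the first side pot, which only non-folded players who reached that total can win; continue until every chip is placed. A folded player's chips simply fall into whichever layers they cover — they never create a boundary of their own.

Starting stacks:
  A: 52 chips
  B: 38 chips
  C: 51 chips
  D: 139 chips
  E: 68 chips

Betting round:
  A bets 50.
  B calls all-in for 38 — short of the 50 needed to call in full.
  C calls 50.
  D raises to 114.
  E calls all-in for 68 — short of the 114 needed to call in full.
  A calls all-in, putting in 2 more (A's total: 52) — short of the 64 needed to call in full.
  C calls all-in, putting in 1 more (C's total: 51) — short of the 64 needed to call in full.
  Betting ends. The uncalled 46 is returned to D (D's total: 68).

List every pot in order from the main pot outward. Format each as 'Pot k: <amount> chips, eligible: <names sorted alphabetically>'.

Contributions (after 46 returned to D): A=52, B=38, C=51, D=68, E=68
Pot levels (distinct totals of non-folded players): 38, 51, 52, 68
Layer 1-38: 38 each from A, B, C, D, E = 38*5 = 190 chips; eligible A, B, C, D, E
Layer 39-51: 13 each from A, C, D, E = 13*4 = 52 chips; eligible A, C, D, E
Layer 52-52: 1 each from A, D, E = 1*3 = 3 chips; eligible A, D, E
Layer 53-68: 16 each from D, E = 16*2 = 32 chips; eligible D, E

Pot 1: 190 chips, eligible: A, B, C, D, E
Pot 2: 52 chips, eligible: A, C, D, E
Pot 3: 3 chips, eligible: A, D, E
Pot 4: 32 chips, eligible: D, E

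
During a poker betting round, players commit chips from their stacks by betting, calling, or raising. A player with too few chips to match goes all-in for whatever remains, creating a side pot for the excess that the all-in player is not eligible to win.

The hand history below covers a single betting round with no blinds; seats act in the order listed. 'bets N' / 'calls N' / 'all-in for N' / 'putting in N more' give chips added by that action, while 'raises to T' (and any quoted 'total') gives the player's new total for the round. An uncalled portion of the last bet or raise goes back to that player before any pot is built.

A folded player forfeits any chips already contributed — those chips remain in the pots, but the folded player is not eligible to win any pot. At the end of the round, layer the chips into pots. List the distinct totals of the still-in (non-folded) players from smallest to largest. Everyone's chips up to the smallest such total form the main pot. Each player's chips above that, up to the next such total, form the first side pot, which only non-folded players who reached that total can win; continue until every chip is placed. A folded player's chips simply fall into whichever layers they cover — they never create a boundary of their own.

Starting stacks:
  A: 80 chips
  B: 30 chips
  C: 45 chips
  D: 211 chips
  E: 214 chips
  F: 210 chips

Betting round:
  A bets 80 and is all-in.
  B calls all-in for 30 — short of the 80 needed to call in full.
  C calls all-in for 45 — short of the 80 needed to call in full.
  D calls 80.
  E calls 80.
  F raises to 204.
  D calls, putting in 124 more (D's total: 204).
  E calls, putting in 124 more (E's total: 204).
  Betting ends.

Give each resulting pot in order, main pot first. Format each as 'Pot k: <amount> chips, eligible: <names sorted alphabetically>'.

Contributions: A=80, B=30, C=45, D=204, E=204, F=204
Pot levels (distinct totals of non-folded players): 30, 45, 80, 204
Layer 1-30: 30 each from A, B, C, D, E, F = 30*6 = 180 chips; eligible A, B, C, D, E, F
Layer 31-45: 15 each from A, C, D, E, F = 15*5 = 75 chips; eligible A, C, D, E, F
Layer 46-80: 35 each from A, D, E, F = 35*4 = 140 chips; eligible A, D, E, F
Layer 81-204: 124 each from D, E, F = 124*3 = 372 chips; eligible D, E, F

Pot 1: 180 chips, eligible: A, B, C, D, E, F
Pot 2: 75 chips, eligible: A, C, D, E, F
Pot 3: 140 chips, eligible: A, D, E, F
Pot 4: 372 chips, eligible: D, E, F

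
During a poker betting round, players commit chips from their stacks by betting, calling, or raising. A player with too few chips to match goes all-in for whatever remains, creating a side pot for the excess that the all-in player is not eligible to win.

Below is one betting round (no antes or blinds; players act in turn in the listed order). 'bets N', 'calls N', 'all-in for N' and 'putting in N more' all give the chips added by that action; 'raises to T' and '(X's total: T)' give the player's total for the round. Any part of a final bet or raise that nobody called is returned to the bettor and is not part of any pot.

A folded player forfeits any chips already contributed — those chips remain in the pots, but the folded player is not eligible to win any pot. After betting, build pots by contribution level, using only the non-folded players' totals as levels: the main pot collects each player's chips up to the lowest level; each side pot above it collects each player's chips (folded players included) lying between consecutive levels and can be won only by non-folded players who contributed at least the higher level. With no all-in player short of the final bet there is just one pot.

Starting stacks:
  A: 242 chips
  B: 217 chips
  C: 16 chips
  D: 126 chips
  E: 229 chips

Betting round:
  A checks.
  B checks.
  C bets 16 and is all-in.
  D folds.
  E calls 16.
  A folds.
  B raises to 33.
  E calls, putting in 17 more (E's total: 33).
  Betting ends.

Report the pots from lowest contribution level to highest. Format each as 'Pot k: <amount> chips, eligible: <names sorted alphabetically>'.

Pot 1: 48 chips, eligible: B, C, E
Pot 2: 34 chips, eligible: B, E

Derivation:
Contributions: B=33, C=16, E=33
Folded: A, D
Pot levels (distinct totals of non-folded players): 16, 33
Layer 1-16: 16 each from B, C, E = 16*3 = 48 chips; eligible B, C, E
Layer 17-33: 17 each from B, E = 17*2 = 34 chips; eligible B, E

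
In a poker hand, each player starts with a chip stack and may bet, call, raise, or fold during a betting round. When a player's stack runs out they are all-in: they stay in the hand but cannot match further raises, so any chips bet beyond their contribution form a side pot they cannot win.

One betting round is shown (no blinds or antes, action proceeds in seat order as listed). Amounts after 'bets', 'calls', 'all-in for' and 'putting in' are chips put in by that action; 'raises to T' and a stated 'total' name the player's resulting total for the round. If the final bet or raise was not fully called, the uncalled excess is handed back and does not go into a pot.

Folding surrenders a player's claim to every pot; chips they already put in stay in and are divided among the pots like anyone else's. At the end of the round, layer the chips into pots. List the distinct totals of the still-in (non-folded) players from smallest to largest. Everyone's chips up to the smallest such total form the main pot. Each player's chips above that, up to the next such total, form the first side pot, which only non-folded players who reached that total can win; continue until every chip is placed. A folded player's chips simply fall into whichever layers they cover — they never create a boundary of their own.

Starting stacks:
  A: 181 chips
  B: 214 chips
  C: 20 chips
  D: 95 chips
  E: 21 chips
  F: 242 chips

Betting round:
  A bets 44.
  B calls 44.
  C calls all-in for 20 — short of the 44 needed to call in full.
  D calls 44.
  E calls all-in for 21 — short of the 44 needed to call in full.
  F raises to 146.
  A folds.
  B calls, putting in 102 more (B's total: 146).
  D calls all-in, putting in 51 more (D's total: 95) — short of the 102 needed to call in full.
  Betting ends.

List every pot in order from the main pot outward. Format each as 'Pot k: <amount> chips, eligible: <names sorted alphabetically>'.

Pot 1: 120 chips, eligible: B, C, D, E, F
Pot 2: 5 chips, eligible: B, D, E, F
Pot 3: 245 chips, eligible: B, D, F
Pot 4: 102 chips, eligible: B, F

Derivation:
Contributions: A=44, B=146, C=20, D=95, E=21, F=146
Folded: A
Pot levels (distinct totals of non-folded players): 20, 21, 95, 146
Layer 1-20: 20 each from A, B, C, D, E, F = 20*6 = 120 chips; eligible B, C, D, E, F
Layer 21-21: 1 each from A, B, D, E, F = 1*5 = 5 chips; eligible B, D, E, F
Layer 22-95: A 23 + B 74 + D 74 + F 74 = 245 chips; eligible B, D, F
Layer 96-146: 51 each from B, F = 51*2 = 102 chips; eligible B, F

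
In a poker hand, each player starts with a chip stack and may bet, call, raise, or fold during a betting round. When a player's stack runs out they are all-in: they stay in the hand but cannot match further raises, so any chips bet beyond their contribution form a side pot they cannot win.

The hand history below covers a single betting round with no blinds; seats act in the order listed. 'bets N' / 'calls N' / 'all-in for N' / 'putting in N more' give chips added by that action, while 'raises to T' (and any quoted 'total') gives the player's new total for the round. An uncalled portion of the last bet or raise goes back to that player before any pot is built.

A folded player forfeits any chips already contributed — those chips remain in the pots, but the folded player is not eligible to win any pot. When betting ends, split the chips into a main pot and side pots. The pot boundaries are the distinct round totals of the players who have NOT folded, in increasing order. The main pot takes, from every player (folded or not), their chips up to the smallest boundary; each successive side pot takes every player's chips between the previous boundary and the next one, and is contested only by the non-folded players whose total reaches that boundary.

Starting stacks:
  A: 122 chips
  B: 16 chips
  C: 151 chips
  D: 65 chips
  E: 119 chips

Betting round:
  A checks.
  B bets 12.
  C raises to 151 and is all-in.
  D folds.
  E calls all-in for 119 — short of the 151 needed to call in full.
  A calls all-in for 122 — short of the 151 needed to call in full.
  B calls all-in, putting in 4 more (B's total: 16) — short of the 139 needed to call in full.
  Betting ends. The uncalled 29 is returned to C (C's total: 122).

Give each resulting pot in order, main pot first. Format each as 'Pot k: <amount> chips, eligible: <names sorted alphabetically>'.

Pot 1: 64 chips, eligible: A, B, C, E
Pot 2: 309 chips, eligible: A, C, E
Pot 3: 6 chips, eligible: A, C

Derivation:
Contributions (after 29 returned to C): A=122, B=16, C=122, E=119
Folded: D
Pot levels (distinct totals of non-folded players): 16, 119, 122
Layer 1-16: 16 each from A, B, C, E = 16*4 = 64 chips; eligible A, B, C, E
Layer 17-119: 103 each from A, C, E = 103*3 = 309 chips; eligible A, C, E
Layer 120-122: 3 each from A, C = 3*2 = 6 chips; eligible A, C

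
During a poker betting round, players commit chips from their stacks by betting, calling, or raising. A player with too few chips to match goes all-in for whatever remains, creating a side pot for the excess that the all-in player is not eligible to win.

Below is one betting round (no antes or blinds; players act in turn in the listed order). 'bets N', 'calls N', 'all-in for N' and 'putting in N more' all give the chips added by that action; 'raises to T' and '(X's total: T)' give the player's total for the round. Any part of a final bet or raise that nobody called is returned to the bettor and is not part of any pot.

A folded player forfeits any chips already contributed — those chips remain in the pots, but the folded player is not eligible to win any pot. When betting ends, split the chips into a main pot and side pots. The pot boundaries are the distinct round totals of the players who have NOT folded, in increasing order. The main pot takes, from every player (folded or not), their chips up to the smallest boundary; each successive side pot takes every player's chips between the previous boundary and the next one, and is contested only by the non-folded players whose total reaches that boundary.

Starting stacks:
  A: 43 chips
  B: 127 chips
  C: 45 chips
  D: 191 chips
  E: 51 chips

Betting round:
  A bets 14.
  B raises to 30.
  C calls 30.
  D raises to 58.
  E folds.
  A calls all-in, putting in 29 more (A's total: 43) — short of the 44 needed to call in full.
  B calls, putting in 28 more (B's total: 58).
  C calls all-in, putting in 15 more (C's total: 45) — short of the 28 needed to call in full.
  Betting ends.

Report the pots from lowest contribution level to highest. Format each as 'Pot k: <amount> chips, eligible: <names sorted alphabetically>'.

Contributions: A=43, B=58, C=45, D=58
Folded: E
Pot levels (distinct totals of non-folded players): 43, 45, 58
Layer 1-43: 43 each from A, B, C, D = 43*4 = 172 chips; eligible A, B, C, D
Layer 44-45: 2 each from B, C, D = 2*3 = 6 chips; eligible B, C, D
Layer 46-58: 13 each from B, D = 13*2 = 26 chips; eligible B, D

Pot 1: 172 chips, eligible: A, B, C, D
Pot 2: 6 chips, eligible: B, C, D
Pot 3: 26 chips, eligible: B, D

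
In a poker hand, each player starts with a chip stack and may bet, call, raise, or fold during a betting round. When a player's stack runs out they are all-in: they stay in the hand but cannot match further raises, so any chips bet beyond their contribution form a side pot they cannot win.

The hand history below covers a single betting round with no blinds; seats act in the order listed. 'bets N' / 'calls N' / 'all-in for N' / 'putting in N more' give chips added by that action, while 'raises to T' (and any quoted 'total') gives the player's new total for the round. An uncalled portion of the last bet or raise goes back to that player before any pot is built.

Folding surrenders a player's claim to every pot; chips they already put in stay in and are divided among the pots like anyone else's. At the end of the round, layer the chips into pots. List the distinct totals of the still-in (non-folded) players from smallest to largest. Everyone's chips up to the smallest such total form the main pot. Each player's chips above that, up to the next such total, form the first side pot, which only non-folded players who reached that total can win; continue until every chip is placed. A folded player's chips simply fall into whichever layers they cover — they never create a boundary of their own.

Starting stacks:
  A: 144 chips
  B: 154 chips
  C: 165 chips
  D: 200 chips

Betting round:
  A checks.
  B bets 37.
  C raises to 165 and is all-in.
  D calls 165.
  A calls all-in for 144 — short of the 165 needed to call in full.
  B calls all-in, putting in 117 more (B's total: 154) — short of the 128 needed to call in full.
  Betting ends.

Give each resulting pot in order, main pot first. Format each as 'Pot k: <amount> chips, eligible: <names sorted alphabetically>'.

Pot 1: 576 chips, eligible: A, B, C, D
Pot 2: 30 chips, eligible: B, C, D
Pot 3: 22 chips, eligible: C, D

Derivation:
Contributions: A=144, B=154, C=165, D=165
Pot levels (distinct totals of non-folded players): 144, 154, 165
Layer 1-144: 144 each from A, B, C, D = 144*4 = 576 chips; eligible A, B, C, D
Layer 145-154: 10 each from B, C, D = 10*3 = 30 chips; eligible B, C, D
Layer 155-165: 11 each from C, D = 11*2 = 22 chips; eligible C, D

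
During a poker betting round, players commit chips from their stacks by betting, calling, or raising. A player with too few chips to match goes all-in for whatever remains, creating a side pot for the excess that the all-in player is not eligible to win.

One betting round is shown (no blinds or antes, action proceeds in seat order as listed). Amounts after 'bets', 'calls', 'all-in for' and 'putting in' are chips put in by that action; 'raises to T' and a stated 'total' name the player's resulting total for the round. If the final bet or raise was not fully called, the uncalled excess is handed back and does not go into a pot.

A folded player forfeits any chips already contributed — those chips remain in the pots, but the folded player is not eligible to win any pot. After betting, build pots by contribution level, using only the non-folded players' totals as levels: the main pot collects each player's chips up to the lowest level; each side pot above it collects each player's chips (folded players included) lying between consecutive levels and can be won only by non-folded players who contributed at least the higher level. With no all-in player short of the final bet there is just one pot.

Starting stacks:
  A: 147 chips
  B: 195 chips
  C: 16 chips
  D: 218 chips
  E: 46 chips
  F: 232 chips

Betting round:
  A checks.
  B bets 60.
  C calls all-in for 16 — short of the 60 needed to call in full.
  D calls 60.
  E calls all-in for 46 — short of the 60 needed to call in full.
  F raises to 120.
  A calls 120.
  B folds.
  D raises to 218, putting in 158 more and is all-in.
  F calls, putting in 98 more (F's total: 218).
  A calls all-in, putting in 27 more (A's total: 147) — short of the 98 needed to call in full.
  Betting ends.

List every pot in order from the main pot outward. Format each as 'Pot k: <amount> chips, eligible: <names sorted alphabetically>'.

Pot 1: 96 chips, eligible: A, C, D, E, F
Pot 2: 150 chips, eligible: A, D, E, F
Pot 3: 317 chips, eligible: A, D, F
Pot 4: 142 chips, eligible: D, F

Derivation:
Contributions: A=147, B=60, C=16, D=218, E=46, F=218
Folded: B
Pot levels (distinct totals of non-folded players): 16, 46, 147, 218
Layer 1-16: 16 each from A, B, C, D, E, F = 16*6 = 96 chips; eligible A, C, D, E, F
Layer 17-46: 30 each from A, B, D, E, F = 30*5 = 150 chips; eligible A, D, E, F
Layer 47-147: A 101 + B 14 + D 101 + F 101 = 317 chips; eligible A, D, F
Layer 148-218: 71 each from D, F = 71*2 = 142 chips; eligible D, F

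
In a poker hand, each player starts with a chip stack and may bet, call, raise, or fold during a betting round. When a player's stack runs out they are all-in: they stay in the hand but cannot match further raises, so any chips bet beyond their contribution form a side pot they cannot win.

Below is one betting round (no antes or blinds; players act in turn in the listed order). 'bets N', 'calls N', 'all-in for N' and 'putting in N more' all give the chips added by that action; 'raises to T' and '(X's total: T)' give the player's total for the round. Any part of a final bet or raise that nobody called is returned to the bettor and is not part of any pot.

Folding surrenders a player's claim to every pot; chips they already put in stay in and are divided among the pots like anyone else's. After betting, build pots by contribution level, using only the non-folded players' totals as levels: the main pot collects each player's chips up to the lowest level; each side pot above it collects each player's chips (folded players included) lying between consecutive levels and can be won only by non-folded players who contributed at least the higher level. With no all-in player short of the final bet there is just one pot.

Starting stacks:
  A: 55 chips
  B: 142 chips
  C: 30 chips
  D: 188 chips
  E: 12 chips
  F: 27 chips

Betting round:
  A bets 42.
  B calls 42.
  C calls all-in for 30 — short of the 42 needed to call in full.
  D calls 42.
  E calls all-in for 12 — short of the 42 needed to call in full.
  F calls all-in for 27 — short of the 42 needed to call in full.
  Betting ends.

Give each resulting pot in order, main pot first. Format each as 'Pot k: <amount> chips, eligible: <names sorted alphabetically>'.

Pot 1: 72 chips, eligible: A, B, C, D, E, F
Pot 2: 75 chips, eligible: A, B, C, D, F
Pot 3: 12 chips, eligible: A, B, C, D
Pot 4: 36 chips, eligible: A, B, D

Derivation:
Contributions: A=42, B=42, C=30, D=42, E=12, F=27
Pot levels (distinct totals of non-folded players): 12, 27, 30, 42
Layer 1-12: 12 each from A, B, C, D, E, F = 12*6 = 72 chips; eligible A, B, C, D, E, F
Layer 13-27: 15 each from A, B, C, D, F = 15*5 = 75 chips; eligible A, B, C, D, F
Layer 28-30: 3 each from A, B, C, D = 3*4 = 12 chips; eligible A, B, C, D
Layer 31-42: 12 each from A, B, D = 12*3 = 36 chips; eligible A, B, D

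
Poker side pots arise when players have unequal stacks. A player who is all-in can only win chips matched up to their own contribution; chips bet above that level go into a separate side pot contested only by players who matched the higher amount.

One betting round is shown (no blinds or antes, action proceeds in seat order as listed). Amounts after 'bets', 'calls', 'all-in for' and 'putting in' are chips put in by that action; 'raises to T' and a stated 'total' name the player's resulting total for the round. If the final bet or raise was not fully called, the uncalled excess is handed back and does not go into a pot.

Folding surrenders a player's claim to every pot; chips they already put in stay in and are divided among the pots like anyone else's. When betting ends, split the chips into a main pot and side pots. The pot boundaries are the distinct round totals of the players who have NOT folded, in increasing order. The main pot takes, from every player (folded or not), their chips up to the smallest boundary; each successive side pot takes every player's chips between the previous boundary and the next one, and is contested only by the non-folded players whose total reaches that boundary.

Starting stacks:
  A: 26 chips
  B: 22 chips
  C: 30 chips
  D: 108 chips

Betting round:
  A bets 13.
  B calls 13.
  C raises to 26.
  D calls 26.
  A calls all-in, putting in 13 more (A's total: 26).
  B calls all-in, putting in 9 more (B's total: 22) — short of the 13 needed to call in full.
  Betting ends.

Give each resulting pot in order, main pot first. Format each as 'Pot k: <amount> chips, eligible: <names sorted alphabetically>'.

Contributions: A=26, B=22, C=26, D=26
Pot levels (distinct totals of non-folded players): 22, 26
Layer 1-22: 22 each from A, B, C, D = 22*4 = 88 chips; eligible A, B, C, D
Layer 23-26: 4 each from A, C, D = 4*3 = 12 chips; eligible A, C, D

Pot 1: 88 chips, eligible: A, B, C, D
Pot 2: 12 chips, eligible: A, C, D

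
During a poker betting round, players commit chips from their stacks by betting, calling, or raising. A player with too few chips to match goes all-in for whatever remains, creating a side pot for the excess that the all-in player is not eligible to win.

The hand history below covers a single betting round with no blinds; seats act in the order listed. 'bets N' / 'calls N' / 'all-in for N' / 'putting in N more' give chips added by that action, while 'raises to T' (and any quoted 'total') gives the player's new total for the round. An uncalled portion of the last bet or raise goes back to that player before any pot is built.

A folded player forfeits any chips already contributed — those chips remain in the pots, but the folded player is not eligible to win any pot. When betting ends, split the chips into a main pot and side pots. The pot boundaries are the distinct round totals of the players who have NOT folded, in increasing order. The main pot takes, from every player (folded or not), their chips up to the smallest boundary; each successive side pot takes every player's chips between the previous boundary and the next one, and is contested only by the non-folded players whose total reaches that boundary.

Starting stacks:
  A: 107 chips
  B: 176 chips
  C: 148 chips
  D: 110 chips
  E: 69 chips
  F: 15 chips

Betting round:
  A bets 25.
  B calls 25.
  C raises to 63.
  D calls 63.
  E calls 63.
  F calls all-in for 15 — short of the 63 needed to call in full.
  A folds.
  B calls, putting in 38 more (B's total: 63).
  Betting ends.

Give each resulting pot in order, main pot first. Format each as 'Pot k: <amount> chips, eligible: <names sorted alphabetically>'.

Contributions: A=25, B=63, C=63, D=63, E=63, F=15
Folded: A
Pot levels (distinct totals of non-folded players): 15, 63
Layer 1-15: 15 each from A, B, C, D, E, F = 15*6 = 90 chips; eligible B, C, D, E, F
Layer 16-63: A 10 + B 48 + C 48 + D 48 + E 48 = 202 chips; eligible B, C, D, E

Pot 1: 90 chips, eligible: B, C, D, E, F
Pot 2: 202 chips, eligible: B, C, D, E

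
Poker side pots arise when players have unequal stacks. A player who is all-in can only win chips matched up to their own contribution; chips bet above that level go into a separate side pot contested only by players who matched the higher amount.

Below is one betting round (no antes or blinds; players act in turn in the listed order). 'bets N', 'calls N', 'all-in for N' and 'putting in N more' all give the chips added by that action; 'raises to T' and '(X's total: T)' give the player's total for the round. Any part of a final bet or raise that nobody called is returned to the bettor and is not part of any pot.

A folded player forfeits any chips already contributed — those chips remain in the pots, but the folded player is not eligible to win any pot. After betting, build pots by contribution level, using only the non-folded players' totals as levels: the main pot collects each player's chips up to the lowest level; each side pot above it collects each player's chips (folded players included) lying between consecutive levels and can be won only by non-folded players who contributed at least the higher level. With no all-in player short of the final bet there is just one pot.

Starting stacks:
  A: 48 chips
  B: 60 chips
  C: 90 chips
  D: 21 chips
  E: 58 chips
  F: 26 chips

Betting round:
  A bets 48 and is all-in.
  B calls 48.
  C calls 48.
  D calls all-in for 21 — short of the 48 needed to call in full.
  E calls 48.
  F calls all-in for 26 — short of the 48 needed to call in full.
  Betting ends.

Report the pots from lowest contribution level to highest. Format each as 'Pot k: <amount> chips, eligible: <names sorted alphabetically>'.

Contributions: A=48, B=48, C=48, D=21, E=48, F=26
Pot levels (distinct totals of non-folded players): 21, 26, 48
Layer 1-21: 21 each from A, B, C, D, E, F = 21*6 = 126 chips; eligible A, B, C, D, E, F
Layer 22-26: 5 each from A, B, C, E, F = 5*5 = 25 chips; eligible A, B, C, E, F
Layer 27-48: 22 each from A, B, C, E = 22*4 = 88 chips; eligible A, B, C, E

Pot 1: 126 chips, eligible: A, B, C, D, E, F
Pot 2: 25 chips, eligible: A, B, C, E, F
Pot 3: 88 chips, eligible: A, B, C, E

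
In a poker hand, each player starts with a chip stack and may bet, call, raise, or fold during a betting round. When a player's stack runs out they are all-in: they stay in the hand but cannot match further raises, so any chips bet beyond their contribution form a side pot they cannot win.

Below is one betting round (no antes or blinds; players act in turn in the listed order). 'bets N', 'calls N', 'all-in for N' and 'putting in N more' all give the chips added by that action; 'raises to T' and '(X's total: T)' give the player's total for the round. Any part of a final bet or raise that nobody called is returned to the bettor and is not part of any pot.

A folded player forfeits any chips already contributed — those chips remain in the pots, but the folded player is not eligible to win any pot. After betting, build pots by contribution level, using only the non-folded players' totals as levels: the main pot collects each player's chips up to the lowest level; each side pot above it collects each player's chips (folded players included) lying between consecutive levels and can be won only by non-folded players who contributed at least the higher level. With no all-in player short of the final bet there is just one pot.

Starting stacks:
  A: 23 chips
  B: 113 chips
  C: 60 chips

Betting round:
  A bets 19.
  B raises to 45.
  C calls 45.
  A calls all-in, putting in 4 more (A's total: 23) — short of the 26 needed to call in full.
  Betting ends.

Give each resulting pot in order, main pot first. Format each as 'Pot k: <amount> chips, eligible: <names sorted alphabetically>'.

Pot 1: 69 chips, eligible: A, B, C
Pot 2: 44 chips, eligible: B, C

Derivation:
Contributions: A=23, B=45, C=45
Pot levels (distinct totals of non-folded players): 23, 45
Layer 1-23: 23 each from A, B, C = 23*3 = 69 chips; eligible A, B, C
Layer 24-45: 22 each from B, C = 22*2 = 44 chips; eligible B, C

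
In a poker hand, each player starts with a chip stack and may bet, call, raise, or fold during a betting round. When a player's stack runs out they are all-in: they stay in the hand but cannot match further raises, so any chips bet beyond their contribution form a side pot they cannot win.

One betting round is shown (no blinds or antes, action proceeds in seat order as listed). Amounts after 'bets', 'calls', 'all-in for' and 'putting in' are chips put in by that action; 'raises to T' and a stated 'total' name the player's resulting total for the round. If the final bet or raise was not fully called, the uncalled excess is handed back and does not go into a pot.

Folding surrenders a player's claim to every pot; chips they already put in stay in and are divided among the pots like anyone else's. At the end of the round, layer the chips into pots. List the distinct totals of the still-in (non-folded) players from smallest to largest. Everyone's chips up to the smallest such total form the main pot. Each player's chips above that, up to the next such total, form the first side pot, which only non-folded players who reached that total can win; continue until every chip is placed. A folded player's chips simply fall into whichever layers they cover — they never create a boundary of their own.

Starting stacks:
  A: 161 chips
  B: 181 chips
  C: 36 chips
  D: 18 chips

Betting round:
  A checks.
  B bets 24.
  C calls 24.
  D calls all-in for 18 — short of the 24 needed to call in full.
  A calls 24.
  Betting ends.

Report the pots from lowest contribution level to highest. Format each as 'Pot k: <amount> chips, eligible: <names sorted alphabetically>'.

Pot 1: 72 chips, eligible: A, B, C, D
Pot 2: 18 chips, eligible: A, B, C

Derivation:
Contributions: A=24, B=24, C=24, D=18
Pot levels (distinct totals of non-folded players): 18, 24
Layer 1-18: 18 each from A, B, C, D = 18*4 = 72 chips; eligible A, B, C, D
Layer 19-24: 6 each from A, B, C = 6*3 = 18 chips; eligible A, B, C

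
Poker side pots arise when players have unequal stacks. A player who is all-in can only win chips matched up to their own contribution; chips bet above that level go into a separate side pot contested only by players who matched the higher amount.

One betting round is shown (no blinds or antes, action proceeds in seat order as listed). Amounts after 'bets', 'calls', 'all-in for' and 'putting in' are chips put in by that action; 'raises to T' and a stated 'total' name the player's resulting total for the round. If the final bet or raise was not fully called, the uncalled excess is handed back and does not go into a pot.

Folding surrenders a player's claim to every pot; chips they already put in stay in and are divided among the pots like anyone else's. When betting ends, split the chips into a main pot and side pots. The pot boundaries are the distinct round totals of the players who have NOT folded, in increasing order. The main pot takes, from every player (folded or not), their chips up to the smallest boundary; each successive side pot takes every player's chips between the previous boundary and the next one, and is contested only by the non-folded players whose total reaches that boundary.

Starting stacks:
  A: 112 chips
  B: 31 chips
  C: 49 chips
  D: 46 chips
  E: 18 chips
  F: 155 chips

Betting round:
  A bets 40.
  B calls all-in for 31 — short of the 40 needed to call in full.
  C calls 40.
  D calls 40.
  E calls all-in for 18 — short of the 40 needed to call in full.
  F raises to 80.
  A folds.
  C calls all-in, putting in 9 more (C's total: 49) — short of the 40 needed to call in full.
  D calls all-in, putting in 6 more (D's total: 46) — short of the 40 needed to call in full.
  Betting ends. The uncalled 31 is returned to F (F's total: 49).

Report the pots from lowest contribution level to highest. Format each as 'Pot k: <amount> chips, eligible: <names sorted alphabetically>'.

Contributions (after 31 returned to F): A=40, B=31, C=49, D=46, E=18, F=49
Folded: A
Pot levels (distinct totals of non-folded players): 18, 31, 46, 49
Layer 1-18: 18 each from A, B, C, D, E, F = 18*6 = 108 chips; eligible B, C, D, E, F
Layer 19-31: 13 each from A, B, C, D, F = 13*5 = 65 chips; eligible B, C, D, F
Layer 32-46: A 9 + C 15 + D 15 + F 15 = 54 chips; eligible C, D, F
Layer 47-49: 3 each from C, F = 3*2 = 6 chips; eligible C, F

Pot 1: 108 chips, eligible: B, C, D, E, F
Pot 2: 65 chips, eligible: B, C, D, F
Pot 3: 54 chips, eligible: C, D, F
Pot 4: 6 chips, eligible: C, F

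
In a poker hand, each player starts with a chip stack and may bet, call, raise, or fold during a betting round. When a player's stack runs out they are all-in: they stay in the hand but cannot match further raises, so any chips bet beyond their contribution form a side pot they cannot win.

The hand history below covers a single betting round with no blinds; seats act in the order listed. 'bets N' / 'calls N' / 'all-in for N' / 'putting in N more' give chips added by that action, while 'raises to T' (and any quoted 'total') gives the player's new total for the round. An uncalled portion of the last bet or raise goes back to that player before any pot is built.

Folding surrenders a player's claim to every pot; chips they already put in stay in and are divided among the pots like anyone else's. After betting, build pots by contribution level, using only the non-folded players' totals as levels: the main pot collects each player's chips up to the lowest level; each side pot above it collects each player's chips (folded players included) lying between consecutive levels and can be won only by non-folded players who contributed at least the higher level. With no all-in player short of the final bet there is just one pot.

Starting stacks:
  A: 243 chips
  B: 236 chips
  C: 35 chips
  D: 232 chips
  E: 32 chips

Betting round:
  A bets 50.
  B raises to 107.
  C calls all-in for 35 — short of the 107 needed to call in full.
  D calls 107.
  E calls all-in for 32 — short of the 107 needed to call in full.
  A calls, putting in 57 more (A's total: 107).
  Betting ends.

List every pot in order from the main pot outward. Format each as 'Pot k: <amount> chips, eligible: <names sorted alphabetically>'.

Pot 1: 160 chips, eligible: A, B, C, D, E
Pot 2: 12 chips, eligible: A, B, C, D
Pot 3: 216 chips, eligible: A, B, D

Derivation:
Contributions: A=107, B=107, C=35, D=107, E=32
Pot levels (distinct totals of non-folded players): 32, 35, 107
Layer 1-32: 32 each from A, B, C, D, E = 32*5 = 160 chips; eligible A, B, C, D, E
Layer 33-35: 3 each from A, B, C, D = 3*4 = 12 chips; eligible A, B, C, D
Layer 36-107: 72 each from A, B, D = 72*3 = 216 chips; eligible A, B, D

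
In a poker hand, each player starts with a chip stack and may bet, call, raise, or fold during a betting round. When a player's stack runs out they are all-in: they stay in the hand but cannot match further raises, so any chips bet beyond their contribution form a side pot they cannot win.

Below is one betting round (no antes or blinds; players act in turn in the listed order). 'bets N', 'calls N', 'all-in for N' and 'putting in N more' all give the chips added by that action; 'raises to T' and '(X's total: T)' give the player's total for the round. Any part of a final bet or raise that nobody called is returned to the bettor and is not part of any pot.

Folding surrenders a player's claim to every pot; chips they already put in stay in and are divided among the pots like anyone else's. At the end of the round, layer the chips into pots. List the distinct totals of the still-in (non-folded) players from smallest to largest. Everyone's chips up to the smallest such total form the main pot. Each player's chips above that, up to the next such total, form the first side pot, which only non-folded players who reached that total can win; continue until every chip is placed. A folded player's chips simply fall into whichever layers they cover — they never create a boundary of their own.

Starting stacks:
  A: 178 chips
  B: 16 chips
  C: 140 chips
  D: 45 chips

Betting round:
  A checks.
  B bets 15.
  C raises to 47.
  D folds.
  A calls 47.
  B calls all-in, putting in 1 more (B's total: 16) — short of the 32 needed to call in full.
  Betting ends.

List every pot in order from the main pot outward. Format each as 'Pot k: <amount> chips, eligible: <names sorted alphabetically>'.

Contributions: A=47, B=16, C=47
Folded: D
Pot levels (distinct totals of non-folded players): 16, 47
Layer 1-16: 16 each from A, B, C = 16*3 = 48 chips; eligible A, B, C
Layer 17-47: 31 each from A, C = 31*2 = 62 chips; eligible A, C

Pot 1: 48 chips, eligible: A, B, C
Pot 2: 62 chips, eligible: A, C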